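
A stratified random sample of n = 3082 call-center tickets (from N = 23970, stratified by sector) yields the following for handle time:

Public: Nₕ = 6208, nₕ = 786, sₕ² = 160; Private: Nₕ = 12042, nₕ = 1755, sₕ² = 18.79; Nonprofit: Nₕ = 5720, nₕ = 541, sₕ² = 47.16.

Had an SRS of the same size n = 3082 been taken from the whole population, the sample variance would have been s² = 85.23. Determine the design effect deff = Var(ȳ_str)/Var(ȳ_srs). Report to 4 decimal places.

Var(ȳ_str) = Σ Wₕ²(1−fₕ)sₕ²/nₕ with Wₕ = Nₕ/23970:
  Public: (6208/23970)²·(1−786/6208)·160/786 = 0.01192539
  Private: (12042/23970)²·(1−1755/12042)·18.79/1755 = 0.0023083463
  Nonprofit: (5720/23970)²·(1−541/5720)·47.16/541 = 0.0044945105
  → Var(ȳ_str) = 0.018728247.
Var(ȳ_srs) = (1 − 3082/23970)·85.23/3082 = 0.024098426.
deff = 0.018728247 / 0.024098426 = 0.7772.

0.7772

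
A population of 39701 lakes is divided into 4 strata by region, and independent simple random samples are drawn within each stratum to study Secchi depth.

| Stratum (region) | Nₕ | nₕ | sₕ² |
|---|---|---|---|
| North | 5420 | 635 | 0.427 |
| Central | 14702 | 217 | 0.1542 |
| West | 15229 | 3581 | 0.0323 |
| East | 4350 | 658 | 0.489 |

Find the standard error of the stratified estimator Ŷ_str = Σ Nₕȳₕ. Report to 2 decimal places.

426.97

Var(Ŷ_str) = Σₕ Nₕ²(1 − fₕ)sₕ²/nₕ.
North: 5420²·(1 − 635/5420)·0.427/635 = 17439.554.
Central: 14702²·(1 − 217/14702)·0.1542/217 = 151328.09.
West: 15229²·(1 − 3581/15229)·0.0323/3581 = 1600.0036.
East: 4350²·(1 − 658/4350)·0.489/658 = 11935.316.
Sum = 182302.96.
SE = √(182302.96) = 426.97.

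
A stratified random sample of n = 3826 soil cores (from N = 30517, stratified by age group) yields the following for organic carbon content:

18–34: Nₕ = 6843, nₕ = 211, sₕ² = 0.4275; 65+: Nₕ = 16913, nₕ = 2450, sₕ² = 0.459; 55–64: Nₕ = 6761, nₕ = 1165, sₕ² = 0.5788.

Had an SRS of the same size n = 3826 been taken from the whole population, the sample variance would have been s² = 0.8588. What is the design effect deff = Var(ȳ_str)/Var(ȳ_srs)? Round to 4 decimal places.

Var(ȳ_str) = Σ Wₕ²(1−fₕ)sₕ²/nₕ with Wₕ = Nₕ/30517:
  18–34: (6843/30517)²·(1−211/6843)·0.4275/211 = 9.8732707 × 10^-5
  65+: (16913/30517)²·(1−2450/16913)·0.459/2450 = 4.9208708 × 10^-5
  55–64: (6761/30517)²·(1−1165/6761)·0.5788/1165 = 2.0184015 × 10^-5
  → Var(ȳ_str) = 1.6812543 × 10^-4.
Var(ȳ_srs) = (1 − 3826/30517)·0.8588/3826 = 1.963225 × 10^-4.
deff = (1.6812543 × 10^-4) / (1.963225 × 10^-4) = 0.8564.

0.8564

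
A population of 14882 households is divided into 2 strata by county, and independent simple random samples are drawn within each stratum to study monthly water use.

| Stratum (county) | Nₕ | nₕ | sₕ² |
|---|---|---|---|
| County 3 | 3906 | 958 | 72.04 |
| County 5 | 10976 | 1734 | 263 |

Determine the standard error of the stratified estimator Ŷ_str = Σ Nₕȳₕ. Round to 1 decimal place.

4031.3

Var(Ŷ_str) = Σₕ Nₕ²(1 − fₕ)sₕ²/nₕ.
County 3: 3906²·(1 − 958/3906)·72.04/958 = 865900.35.
County 5: 10976²·(1 − 1734/10976)·263/1734 = 1.5385681 × 10^7.
Sum = 1.6251581 × 10^7.
SE = √(1.6251581 × 10^7) = 4031.3.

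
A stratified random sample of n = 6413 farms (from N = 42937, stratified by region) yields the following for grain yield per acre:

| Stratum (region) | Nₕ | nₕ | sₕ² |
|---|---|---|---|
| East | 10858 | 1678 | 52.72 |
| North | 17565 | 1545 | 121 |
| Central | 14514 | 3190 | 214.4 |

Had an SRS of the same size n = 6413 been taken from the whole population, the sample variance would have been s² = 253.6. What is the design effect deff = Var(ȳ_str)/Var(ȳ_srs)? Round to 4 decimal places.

Var(ȳ_str) = Σ Wₕ²(1−fₕ)sₕ²/nₕ with Wₕ = Nₕ/42937:
  East: (10858/42937)²·(1−1678/10858)·52.72/1678 = 0.0016986839
  North: (17565/42937)²·(1−1545/17565)·121/1545 = 0.01195375
  Central: (14514/42937)²·(1−3190/14514)·214.4/3190 = 0.0059918052
  → Var(ȳ_str) = 0.019644239.
Var(ȳ_srs) = (1 − 6413/42937)·253.6/6413 = 0.033638347.
deff = 0.019644239 / 0.033638347 = 0.5840.

0.5840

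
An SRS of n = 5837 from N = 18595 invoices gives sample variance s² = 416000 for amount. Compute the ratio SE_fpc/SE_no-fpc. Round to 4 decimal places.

f = n/N = 5837/18595 = 0.31390159.
SE_no-fpc = √(s²/n) = 8.4421258; SE_fpc = √((1−f)s²/n) = 6.9927021.
Ratio = √(1−f) = 0.82831058.

0.8283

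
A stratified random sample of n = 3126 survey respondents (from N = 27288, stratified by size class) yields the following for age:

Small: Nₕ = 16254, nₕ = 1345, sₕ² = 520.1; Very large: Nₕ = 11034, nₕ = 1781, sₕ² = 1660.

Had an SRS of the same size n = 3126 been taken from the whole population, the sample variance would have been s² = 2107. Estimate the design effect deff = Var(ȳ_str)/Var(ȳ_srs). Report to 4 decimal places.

Var(ȳ_str) = Σ Wₕ²(1−fₕ)sₕ²/nₕ with Wₕ = Nₕ/27288:
  Small: (16254/27288)²·(1−1345/16254)·520.1/1345 = 0.12584325
  Very large: (11034/27288)²·(1−1781/11034)·1660/1781 = 0.12779572
  → Var(ȳ_str) = 0.25363897.
Var(ȳ_srs) = (1 − 3126/27288)·2107/3126 = 0.59681089.
deff = 0.25363897 / 0.59681089 = 0.4250.

0.4250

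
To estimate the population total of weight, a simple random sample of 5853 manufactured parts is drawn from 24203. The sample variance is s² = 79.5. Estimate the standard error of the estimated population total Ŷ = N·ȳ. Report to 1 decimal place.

2456.1

Var(Ŷ) = N²·Var(ȳ) = N²·(1 − n/N)·s²/n.
f = 5853/24203 = 0.24182953; Var(ȳ) = 0.75817047·79.5/5853 = 0.010298061.
Var(Ŷ) = 24203² · 0.010298061 = 6.0324518 × 10^6.
SE(Ŷ) = √(6.0324518 × 10^6) = 2456.1.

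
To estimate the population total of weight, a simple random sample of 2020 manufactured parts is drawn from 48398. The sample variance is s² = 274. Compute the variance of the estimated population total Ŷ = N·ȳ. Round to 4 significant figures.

Var(Ŷ) = N²·Var(ȳ) = N²·(1 − n/N)·s²/n.
f = 2020/48398 = 0.04173726; Var(ȳ) = 0.95826274·274/2020 = 0.12998217.
Var(Ŷ) = 48398² · 0.12998217 = 3.0446587 × 10^8.

3.045 × 10^8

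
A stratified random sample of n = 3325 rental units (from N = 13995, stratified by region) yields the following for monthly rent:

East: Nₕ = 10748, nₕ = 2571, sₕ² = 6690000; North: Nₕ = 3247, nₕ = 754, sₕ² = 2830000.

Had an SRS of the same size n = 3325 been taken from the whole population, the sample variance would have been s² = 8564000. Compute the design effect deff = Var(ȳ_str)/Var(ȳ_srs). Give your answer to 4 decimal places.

Var(ȳ_str) = Σ Wₕ²(1−fₕ)sₕ²/nₕ with Wₕ = Nₕ/13995:
  East: (10748/13995)²·(1−2571/10748)·6690000/2571 = 1167.6156
  North: (3247/13995)²·(1−754/3247)·2830000/754 = 155.12216
  → Var(ȳ_str) = 1322.7378.
Var(ȳ_srs) = (1 − 3325/13995)·8564000/3325 = 1963.7063.
deff = 1322.7378 / 1963.7063 = 0.6736.

0.6736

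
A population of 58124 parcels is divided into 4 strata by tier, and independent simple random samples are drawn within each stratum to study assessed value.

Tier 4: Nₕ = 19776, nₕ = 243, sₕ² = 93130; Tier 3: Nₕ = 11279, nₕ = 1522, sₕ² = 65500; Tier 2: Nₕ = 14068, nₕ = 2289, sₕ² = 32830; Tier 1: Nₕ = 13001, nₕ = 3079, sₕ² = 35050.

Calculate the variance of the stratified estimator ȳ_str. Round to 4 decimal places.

Var(ȳ_str) = Σₕ Wₕ²(1 − fₕ)sₕ²/nₕ with Wₕ = Nₕ/N, N = 58124.
Tier 4: Wₕ = 0.34023811; term = 0.34023811²·(1 − 0.01228762)·93130/243 = 43.820744.
Tier 3: Wₕ = 0.19405065; term = 0.19405065²·(1 − 0.13494104)·65500/1522 = 1.4018533.
Tier 2: Wₕ = 0.24203427; term = 0.24203427²·(1 − 0.16270970)·32830/2289 = 0.70348507.
Tier 1: Wₕ = 0.22367697; term = 0.22367697²·(1 − 0.23682794)·35050/3079 = 0.43465365.
Sum = 46.360736.

46.3607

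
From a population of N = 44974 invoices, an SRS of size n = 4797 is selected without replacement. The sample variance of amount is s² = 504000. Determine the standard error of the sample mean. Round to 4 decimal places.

9.6881

Under SRS without replacement, Var(ȳ) = (1 − f)·s²/n with f = n/N = 4797/44974 = 0.10666163.
Var(ȳ) = (1 − 0.10666163)·504000/4797 = 0.89333837·105.06567 = 93.859191.
SE(ȳ) = √(93.859191) = 9.6881.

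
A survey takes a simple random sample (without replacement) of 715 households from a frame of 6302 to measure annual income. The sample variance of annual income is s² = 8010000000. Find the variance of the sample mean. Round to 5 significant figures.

Under SRS without replacement, Var(ȳ) = (1 − f)·s²/n with f = n/N = 715/6302 = 0.11345605.
Var(ȳ) = (1 − 0.11345605)·8010000000/715 = 0.88654395·1.1202797 × 10^7 = 9.9317721 × 10^6.

9.9318 × 10^6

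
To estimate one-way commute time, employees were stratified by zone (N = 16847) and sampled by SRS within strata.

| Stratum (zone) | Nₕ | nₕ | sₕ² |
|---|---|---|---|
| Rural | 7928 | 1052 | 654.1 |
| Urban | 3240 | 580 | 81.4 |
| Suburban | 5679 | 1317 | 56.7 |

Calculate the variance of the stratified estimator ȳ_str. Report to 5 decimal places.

0.12744

Var(ȳ_str) = Σₕ Wₕ²(1 − fₕ)sₕ²/nₕ with Wₕ = Nₕ/N, N = 16847.
Rural: Wₕ = 0.47058824; term = 0.47058824²·(1 − 0.13269425)·654.1/1052 = 0.11942157.
Urban: Wₕ = 0.19231911; term = 0.19231911²·(1 − 0.17901235)·81.4/580 = 0.0042616512.
Suburban: Wₕ = 0.33709266; term = 0.33709266²·(1 − 0.23190703)·56.7/1317 = 0.0037575923.
Sum = 0.12744081.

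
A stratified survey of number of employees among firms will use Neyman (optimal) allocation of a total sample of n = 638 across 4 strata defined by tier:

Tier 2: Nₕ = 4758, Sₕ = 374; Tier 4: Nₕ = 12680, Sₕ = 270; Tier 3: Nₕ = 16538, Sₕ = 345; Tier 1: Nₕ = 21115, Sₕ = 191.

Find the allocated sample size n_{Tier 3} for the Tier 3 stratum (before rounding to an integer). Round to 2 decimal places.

243.63

Neyman allocation: nₕ = n·NₕSₕ / Σⱼ NⱼSⱼ.
Σ NⱼSⱼ = 4758·374 + 12680·270 + 16538·345 + 21115·191 = 1.4941667 × 10^7.
n_{Tier 3} = 638·16538·345 / (1.4941667 × 10^7) = 243.63.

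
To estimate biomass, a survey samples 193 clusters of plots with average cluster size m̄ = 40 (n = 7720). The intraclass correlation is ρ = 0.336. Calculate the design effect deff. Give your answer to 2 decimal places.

14.10

deff = 1 + (40 − 1)·0.336 = 1 + 13.104 = 14.104.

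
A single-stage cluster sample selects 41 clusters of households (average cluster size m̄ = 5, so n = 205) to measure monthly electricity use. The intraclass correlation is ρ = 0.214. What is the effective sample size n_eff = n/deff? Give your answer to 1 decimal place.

deff = 1 + (5 − 1)·0.214 = 1 + 0.856 = 1.856.
n_eff = 205 / 1.856 = 110.5.

110.5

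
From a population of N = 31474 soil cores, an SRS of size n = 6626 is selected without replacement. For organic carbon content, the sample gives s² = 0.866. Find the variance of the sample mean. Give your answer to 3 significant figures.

1.03 × 10^-4

Under SRS without replacement, Var(ȳ) = (1 − f)·s²/n with f = n/N = 6626/31474 = 0.21052297.
Var(ȳ) = (1 − 0.21052297)·0.866/6626 = 0.78947703·1.3069725 × 10^-4 = 1.0318248 × 10^-4.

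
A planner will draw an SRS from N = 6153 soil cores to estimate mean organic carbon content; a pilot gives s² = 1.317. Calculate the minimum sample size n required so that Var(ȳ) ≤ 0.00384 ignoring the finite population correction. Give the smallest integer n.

Without fpc, n₀ = s²/D = 1.317/0.00384 = 342.9688.
Rounding up, n = 343.

343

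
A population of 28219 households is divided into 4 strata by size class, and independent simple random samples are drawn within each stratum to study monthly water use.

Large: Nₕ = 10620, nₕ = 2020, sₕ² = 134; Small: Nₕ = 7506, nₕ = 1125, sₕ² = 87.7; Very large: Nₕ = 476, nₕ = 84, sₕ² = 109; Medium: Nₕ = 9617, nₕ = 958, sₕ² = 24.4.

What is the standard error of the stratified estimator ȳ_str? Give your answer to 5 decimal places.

0.12355

Var(ȳ_str) = Σₕ Wₕ²(1 − fₕ)sₕ²/nₕ with Wₕ = Nₕ/N, N = 28219.
Large: Wₕ = 0.37634218; term = 0.37634218²·(1 − 0.19020716)·134/2020 = 0.0076083969.
Small: Wₕ = 0.26599100; term = 0.26599100²·(1 − 0.14988010)·87.7/1125 = 0.0046887938.
Very large: Wₕ = 0.01686807; term = 0.01686807²·(1 − 0.17647059)·109/84 = 3.0405839 × 10^-4.
Medium: Wₕ = 0.34079875; term = 0.34079875²·(1 − 0.09961526)·24.4/958 = 0.0026634738.
Sum = 0.015264723.
SE = √(0.015264723) = 0.12355.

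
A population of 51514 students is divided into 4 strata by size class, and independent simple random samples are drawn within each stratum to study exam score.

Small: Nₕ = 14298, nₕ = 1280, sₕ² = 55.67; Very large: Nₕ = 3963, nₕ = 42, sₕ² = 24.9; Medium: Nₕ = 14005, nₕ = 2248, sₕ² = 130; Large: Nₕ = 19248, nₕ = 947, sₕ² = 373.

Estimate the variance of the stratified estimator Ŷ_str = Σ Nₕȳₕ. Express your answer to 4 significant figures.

1.656 × 10^8

Var(Ŷ_str) = Σₕ Nₕ²(1 − fₕ)sₕ²/nₕ.
Small: 14298²·(1 − 1280/14298)·55.67/1280 = 8.0952602 × 10^6.
Very large: 3963²·(1 − 42/3963)·24.9/42 = 9.2123615 × 10^6.
Medium: 14005²·(1 − 2248/14005)·130/2248 = 9.5219671 × 10^6.
Large: 19248²·(1 − 947/19248)·373/947 = 1.3874562 × 10^8.
Sum = 1.6557521 × 10^8.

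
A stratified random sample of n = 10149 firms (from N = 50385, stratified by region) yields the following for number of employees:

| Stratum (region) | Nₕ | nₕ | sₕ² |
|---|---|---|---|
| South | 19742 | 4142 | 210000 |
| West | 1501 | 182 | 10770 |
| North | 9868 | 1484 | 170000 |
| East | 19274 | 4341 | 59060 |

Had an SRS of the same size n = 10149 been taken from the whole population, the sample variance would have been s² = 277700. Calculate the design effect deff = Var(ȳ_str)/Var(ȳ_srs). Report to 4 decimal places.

Var(ȳ_str) = Σ Wₕ²(1−fₕ)sₕ²/nₕ with Wₕ = Nₕ/50385:
  South: (19742/50385)²·(1−4142/19742)·210000/4142 = 6.1506699
  West: (1501/50385)²·(1−182/1501)·10770/182 = 0.046149529
  North: (9868/50385)²·(1−1484/9868)·170000/1484 = 3.7333001
  East: (19274/50385)²·(1−4341/19274)·59060/4341 = 1.5424818
  → Var(ȳ_str) = 11.472601.
Var(ȳ_srs) = (1 − 10149/50385)·277700/10149 = 21.850741.
deff = 11.472601 / 21.850741 = 0.5250.

0.5250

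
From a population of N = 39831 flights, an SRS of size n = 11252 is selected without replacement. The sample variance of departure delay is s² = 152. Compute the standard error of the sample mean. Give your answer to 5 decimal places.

0.09845

Under SRS without replacement, Var(ȳ) = (1 − f)·s²/n with f = n/N = 11252/39831 = 0.28249354.
Var(ȳ) = (1 − 0.28249354)·152/11252 = 0.71750646·0.01350871 = 0.0096925864.
SE(ȳ) = √(0.0096925864) = 0.09845.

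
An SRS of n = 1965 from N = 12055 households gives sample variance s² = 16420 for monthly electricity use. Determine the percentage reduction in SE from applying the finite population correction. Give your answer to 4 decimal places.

f = n/N = 1965/12055 = 0.16300290.
SE_no-fpc = √(s²/n) = 2.8907152; SE_fpc = √((1−f)s²/n) = 2.6446443.
Ratio = √(1−f) = 0.91487545. Reduction = 100·(1 − 0.91487545) = 8.5125%.

8.5125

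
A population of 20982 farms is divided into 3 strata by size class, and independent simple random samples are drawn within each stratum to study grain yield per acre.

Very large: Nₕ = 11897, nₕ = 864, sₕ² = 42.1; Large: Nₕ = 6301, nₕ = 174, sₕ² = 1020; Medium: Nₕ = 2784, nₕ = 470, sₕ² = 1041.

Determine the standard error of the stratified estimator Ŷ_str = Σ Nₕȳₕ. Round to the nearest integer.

Var(Ŷ_str) = Σₕ Nₕ²(1 − fₕ)sₕ²/nₕ.
Very large: 11897²·(1 − 864/11897)·42.1/864 = 6.3958671 × 10^6.
Large: 6301²·(1 − 174/6301)·1020/174 = 2.2631237 × 10^8.
Medium: 2784²·(1 − 470/2784)·1041/470 = 1.4268735 × 10^7.
Sum = 2.4697697 × 10^8.
SE = √(2.4697697 × 10^8) = 15716.

15716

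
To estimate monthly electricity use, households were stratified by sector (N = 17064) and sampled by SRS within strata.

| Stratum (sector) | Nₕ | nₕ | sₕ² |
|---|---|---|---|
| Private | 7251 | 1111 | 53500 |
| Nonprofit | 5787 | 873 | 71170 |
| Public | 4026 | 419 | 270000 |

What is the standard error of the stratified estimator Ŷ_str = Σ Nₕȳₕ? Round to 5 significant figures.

117560

Var(Ŷ_str) = Σₕ Nₕ²(1 − fₕ)sₕ²/nₕ.
Private: 7251²·(1 − 1111/7251)·53500/1111 = 2.1439073 × 10^9.
Nonprofit: 5787²·(1 − 873/5787)·71170/873 = 2.3183092 × 10^9.
Public: 4026²·(1 − 419/4026)·270000/419 = 9.3577116 × 10^9.
Sum = 1.3819928 × 10^10.
SE = √(1.3819928 × 10^10) = 117560.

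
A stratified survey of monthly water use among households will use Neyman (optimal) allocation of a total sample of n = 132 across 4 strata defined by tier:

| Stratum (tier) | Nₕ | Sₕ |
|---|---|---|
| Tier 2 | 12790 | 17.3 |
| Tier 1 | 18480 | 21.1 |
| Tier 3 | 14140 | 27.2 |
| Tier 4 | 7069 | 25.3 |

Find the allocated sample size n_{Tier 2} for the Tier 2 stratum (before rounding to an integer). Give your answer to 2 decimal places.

24.86

Neyman allocation: nₕ = n·NₕSₕ / Σⱼ NⱼSⱼ.
Σ NⱼSⱼ = 12790·17.3 + 18480·21.1 + 14140·27.2 + 7069·25.3 = 1.1746487 × 10^6.
n_{Tier 2} = 132·12790·17.3 / (1.1746487 × 10^6) = 24.86.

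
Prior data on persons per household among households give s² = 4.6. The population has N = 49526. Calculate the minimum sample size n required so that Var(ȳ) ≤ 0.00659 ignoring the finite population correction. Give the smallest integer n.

699

Without fpc, n₀ = s²/D = 4.6/0.00659 = 698.0273.
Rounding up, n = 699.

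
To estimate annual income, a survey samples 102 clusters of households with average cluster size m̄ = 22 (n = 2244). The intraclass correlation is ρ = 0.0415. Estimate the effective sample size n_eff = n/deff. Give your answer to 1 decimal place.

deff = 1 + (22 − 1)·0.0415 = 1 + 0.8715 = 1.8715.
n_eff = 2244 / 1.8715 = 1199.0.

1199.0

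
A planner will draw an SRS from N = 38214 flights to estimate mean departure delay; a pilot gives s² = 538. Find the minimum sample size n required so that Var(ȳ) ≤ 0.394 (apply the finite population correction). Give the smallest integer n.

1319

Without fpc, n₀ = s²/D = 538/0.394 = 1365.4822.
With fpc, (1 − n/N)·s²/n ≤ D requires n ≥ n₀/(1 + n₀/N) = 1365.4822/(1 + 1365.4822/38214) = 1318.3734.
Rounding up, n = 1319.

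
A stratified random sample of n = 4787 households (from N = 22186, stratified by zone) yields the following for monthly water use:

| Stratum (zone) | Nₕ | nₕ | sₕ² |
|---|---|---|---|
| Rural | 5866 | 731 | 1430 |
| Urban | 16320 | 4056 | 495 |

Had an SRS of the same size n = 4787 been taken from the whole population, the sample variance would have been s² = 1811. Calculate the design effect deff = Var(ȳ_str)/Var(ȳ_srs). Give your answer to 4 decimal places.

Var(ȳ_str) = Σ Wₕ²(1−fₕ)sₕ²/nₕ with Wₕ = Nₕ/22186:
  Rural: (5866/22186)²·(1−731/5866)·1430/731 = 0.11971351
  Urban: (16320/22186)²·(1−4056/16320)·495/4056 = 0.049625116
  → Var(ȳ_str) = 0.16933863.
Var(ȳ_srs) = (1 − 4787/22186)·1811/4787 = 0.29668822.
deff = 0.16933863 / 0.29668822 = 0.5708.

0.5708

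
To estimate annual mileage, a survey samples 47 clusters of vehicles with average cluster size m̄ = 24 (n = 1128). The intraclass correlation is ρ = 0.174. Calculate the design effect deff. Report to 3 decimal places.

5.002

deff = 1 + (24 − 1)·0.174 = 1 + 4.002 = 5.002.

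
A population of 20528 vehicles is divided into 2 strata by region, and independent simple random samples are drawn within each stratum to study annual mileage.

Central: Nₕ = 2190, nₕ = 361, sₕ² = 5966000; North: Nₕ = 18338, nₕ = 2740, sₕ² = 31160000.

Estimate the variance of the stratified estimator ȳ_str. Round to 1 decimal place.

7876.3

Var(ȳ_str) = Σₕ Wₕ²(1 − fₕ)sₕ²/nₕ with Wₕ = Nₕ/N, N = 20528.
Central: Wₕ = 0.10668355; term = 0.10668355²·(1 − 0.16484018)·5966000/361 = 157.08712.
North: Wₕ = 0.89331645; term = 0.89331645²·(1 − 0.14941651)·31160000/2740 = 7719.2391.
Sum = 7876.3262.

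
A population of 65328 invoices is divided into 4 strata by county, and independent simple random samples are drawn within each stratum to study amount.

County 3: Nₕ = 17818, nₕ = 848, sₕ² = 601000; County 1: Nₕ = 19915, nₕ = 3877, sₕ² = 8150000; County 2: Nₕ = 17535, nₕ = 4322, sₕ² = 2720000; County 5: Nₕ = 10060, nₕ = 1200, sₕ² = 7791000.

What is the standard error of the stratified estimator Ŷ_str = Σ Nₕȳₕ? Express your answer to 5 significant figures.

Var(Ŷ_str) = Σₕ Nₕ²(1 − fₕ)sₕ²/nₕ.
County 3: 17818²·(1 − 848/17818)·601000/848 = 2.1429864 × 10^11.
County 1: 19915²·(1 − 3877/19915)·8150000/3877 = 6.7141699 × 10^11.
County 2: 17535²·(1 − 4322/17535)·2720000/4322 = 1.4581136 × 10^11.
County 5: 10060²·(1 − 1200/10060)·7791000/1200 = 5.7868691 × 10^11.
Sum = 1.6102139 × 10^12.
SE = √(1.6102139 × 10^12) = 1.2689 × 10^6.

1.2689 × 10^6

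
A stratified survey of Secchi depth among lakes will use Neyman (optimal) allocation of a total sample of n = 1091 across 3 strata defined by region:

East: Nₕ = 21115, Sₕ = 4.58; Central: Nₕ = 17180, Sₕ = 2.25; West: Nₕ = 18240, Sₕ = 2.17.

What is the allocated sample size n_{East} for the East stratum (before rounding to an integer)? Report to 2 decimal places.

Neyman allocation: nₕ = n·NₕSₕ / Σⱼ NⱼSⱼ.
Σ NⱼSⱼ = 21115·4.58 + 17180·2.25 + 18240·2.17 = 174942.5.
n_{East} = 1091·21115·4.58 / 174942.5 = 603.10.

603.10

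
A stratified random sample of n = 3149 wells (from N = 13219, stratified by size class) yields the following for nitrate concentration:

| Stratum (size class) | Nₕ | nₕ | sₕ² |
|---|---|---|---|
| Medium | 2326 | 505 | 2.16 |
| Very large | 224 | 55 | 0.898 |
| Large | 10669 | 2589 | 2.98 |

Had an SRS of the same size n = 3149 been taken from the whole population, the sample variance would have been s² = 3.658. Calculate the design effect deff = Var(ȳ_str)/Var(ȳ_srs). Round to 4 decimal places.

0.7628

Var(ȳ_str) = Σ Wₕ²(1−fₕ)sₕ²/nₕ with Wₕ = Nₕ/13219:
  Medium: (2326/13219)²·(1−505/2326)·2.16/505 = 1.0367757 × 10^-4
  Very large: (224/13219)²·(1−55/224)·0.898/55 = 3.5371312 × 10^-6
  Large: (10669/13219)²·(1−2589/10669)·2.98/2589 = 5.678349 × 10^-4
  → Var(ȳ_str) = 6.750496 × 10^-4.
Var(ȳ_srs) = (1 − 3149/13219)·3.658/3149 = 8.8491572 × 10^-4.
deff = (6.750496 × 10^-4) / (8.8491572 × 10^-4) = 0.7628.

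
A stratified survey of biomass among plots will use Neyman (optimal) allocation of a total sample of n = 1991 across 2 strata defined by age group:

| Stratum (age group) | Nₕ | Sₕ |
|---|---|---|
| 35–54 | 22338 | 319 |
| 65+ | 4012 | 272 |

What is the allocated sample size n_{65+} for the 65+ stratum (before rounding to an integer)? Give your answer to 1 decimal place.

264.4

Neyman allocation: nₕ = n·NₕSₕ / Σⱼ NⱼSⱼ.
Σ NⱼSⱼ = 22338·319 + 4012·272 = 8.217086 × 10^6.
n_{65+} = 1991·4012·272 / (8.217086 × 10^6) = 264.4.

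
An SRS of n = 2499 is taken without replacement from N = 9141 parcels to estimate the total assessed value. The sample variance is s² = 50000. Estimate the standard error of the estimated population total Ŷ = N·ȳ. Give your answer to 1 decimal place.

34853.6

Var(Ŷ) = N²·Var(ȳ) = N²·(1 − n/N)·s²/n.
f = 2499/9141 = 0.27338366; Var(ȳ) = 0.72661634·50000/2499 = 14.538142.
Var(Ŷ) = 9141² · 14.538142 = 1.2147763 × 10^9.
SE(Ŷ) = √(1.2147763 × 10^9) = 34853.6.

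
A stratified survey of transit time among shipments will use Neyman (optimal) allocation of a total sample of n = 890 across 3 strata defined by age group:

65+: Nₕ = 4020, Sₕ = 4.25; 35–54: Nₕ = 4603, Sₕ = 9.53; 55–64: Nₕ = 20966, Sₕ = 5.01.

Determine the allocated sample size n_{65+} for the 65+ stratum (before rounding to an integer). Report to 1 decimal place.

Neyman allocation: nₕ = n·NₕSₕ / Σⱼ NⱼSⱼ.
Σ NⱼSⱼ = 4020·4.25 + 4603·9.53 + 20966·5.01 = 165991.25.
n_{65+} = 890·4020·4.25 / 165991.25 = 91.6.

91.6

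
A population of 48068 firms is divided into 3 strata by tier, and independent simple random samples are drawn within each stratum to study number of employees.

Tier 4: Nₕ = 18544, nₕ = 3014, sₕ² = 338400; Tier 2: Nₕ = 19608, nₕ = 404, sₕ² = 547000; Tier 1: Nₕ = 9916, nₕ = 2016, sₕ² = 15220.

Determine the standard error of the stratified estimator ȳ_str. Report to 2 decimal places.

Var(ȳ_str) = Σₕ Wₕ²(1 − fₕ)sₕ²/nₕ with Wₕ = Nₕ/N, N = 48068.
Tier 4: Wₕ = 0.38578680; term = 0.38578680²·(1 − 0.16253236)·338400/3014 = 13.994258.
Tier 2: Wₕ = 0.40792211; term = 0.40792211²·(1 − 0.02060384)·547000/404 = 220.65758.
Tier 1: Wₕ = 0.20629109; term = 0.20629109²·(1 − 0.20330779)·15220/2016 = 0.25596208.
Sum = 234.9078.
SE = √(234.9078) = 15.33.

15.33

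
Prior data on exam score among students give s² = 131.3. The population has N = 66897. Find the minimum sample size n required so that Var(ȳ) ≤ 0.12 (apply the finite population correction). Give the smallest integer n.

Without fpc, n₀ = s²/D = 131.3/0.12 = 1094.1667.
With fpc, (1 − n/N)·s²/n ≤ D requires n ≥ n₀/(1 + n₀/N) = 1094.1667/(1 + 1094.1667/66897) = 1076.5585.
Rounding up, n = 1077.

1077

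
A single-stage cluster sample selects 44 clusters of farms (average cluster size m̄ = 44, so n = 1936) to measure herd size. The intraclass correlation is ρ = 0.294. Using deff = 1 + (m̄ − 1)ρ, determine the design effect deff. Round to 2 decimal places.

deff = 1 + (44 − 1)·0.294 = 1 + 12.642 = 13.642.

13.64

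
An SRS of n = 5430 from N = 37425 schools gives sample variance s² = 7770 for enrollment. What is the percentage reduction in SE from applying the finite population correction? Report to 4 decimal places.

f = n/N = 5430/37425 = 0.14509018.
SE_no-fpc = √(s²/n) = 1.1962187; SE_fpc = √((1−f)s²/n) = 1.1060398.
Ratio = √(1−f) = 0.92461334. Reduction = 100·(1 − 0.92461334) = 7.5387%.

7.5387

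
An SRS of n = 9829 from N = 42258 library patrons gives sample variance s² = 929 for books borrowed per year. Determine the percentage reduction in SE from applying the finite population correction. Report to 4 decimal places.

12.3983

f = n/N = 9829/42258 = 0.23259501.
SE_no-fpc = √(s²/n) = 0.30743492; SE_fpc = √((1−f)s²/n) = 0.26931807.
Ratio = √(1−f) = 0.87601655. Reduction = 100·(1 − 0.87601655) = 12.3983%.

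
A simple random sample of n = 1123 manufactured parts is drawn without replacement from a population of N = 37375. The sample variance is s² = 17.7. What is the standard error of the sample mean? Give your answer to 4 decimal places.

Under SRS without replacement, Var(ȳ) = (1 − f)·s²/n with f = n/N = 1123/37375 = 0.03004682.
Var(ȳ) = (1 − 0.03004682)·17.7/1123 = 0.96995318·0.015761354 = 0.015287775.
SE(ȳ) = √(0.015287775) = 0.1236.

0.1236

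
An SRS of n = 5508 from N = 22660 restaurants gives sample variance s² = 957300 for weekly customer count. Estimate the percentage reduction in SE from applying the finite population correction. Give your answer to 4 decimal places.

12.9984

f = n/N = 5508/22660 = 0.24307149.
SE_no-fpc = √(s²/n) = 13.183389; SE_fpc = √((1−f)s²/n) = 11.469764.
Ratio = √(1−f) = 0.87001638. Reduction = 100·(1 − 0.87001638) = 12.9984%.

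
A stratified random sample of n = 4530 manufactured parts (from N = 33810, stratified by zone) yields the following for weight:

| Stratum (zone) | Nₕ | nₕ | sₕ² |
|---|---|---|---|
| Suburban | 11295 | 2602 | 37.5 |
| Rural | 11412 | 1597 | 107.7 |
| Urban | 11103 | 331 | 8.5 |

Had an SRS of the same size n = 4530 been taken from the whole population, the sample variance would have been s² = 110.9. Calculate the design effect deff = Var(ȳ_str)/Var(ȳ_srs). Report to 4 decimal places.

Var(ȳ_str) = Σ Wₕ²(1−fₕ)sₕ²/nₕ with Wₕ = Nₕ/33810:
  Suburban: (11295/33810)²·(1−2602/11295)·37.5/2602 = 0.0012379114
  Rural: (11412/33810)²·(1−1597/11412)·107.7/1597 = 0.0066080377
  Urban: (11103/33810)²·(1−331/11103)·8.5/331 = 0.002686812
  → Var(ȳ_str) = 0.010532761.
Var(ȳ_srs) = (1 − 4530/33810)·110.9/4530 = 0.021201142.
deff = 0.010532761 / 0.021201142 = 0.4968.

0.4968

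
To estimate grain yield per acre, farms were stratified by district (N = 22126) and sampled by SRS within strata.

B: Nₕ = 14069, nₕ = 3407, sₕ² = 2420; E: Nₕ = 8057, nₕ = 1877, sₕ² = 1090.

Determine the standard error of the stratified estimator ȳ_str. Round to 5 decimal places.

0.52603

Var(ȳ_str) = Σₕ Wₕ²(1 − fₕ)sₕ²/nₕ with Wₕ = Nₕ/N, N = 22126.
B: Wₕ = 0.63585827; term = 0.63585827²·(1 − 0.24216362)·2420/3407 = 0.2176403.
E: Wₕ = 0.36414173; term = 0.36414173²·(1 − 0.23296512)·1090/1877 = 0.059063373.
Sum = 0.27670367.
SE = √(0.27670367) = 0.52603.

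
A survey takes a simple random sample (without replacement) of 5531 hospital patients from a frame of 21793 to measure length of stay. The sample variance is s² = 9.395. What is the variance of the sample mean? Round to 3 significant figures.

0.00127

Under SRS without replacement, Var(ȳ) = (1 − f)·s²/n with f = n/N = 5531/21793 = 0.25379709.
Var(ȳ) = (1 − 0.25379709)·9.395/5531 = 0.74620291·0.0016986078 = 0.0012675061.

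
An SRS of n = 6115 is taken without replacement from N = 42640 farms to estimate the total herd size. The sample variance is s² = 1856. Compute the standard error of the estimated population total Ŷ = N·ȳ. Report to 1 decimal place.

21741.7

Var(Ŷ) = N²·Var(ȳ) = N²·(1 − n/N)·s²/n.
f = 6115/42640 = 0.14340994; Var(ȳ) = 0.85659006·1856/6115 = 0.25998874.
Var(Ŷ) = 42640² · 0.25998874 = 4.7270362 × 10^8.
SE(Ŷ) = √(4.7270362 × 10^8) = 21741.7.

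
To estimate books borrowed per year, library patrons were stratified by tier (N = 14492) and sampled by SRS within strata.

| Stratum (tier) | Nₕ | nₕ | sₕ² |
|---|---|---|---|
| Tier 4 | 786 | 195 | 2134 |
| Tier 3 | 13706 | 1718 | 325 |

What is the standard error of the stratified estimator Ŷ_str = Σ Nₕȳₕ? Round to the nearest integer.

6014

Var(Ŷ_str) = Σₕ Nₕ²(1 − fₕ)sₕ²/nₕ.
Tier 4: 786²·(1 − 195/786)·2134/195 = 5.083582 × 10^6.
Tier 3: 13706²·(1 − 1718/13706)·325/1718 = 3.1082623 × 10^7.
Sum = 3.6166205 × 10^7.
SE = √(3.6166205 × 10^7) = 6014.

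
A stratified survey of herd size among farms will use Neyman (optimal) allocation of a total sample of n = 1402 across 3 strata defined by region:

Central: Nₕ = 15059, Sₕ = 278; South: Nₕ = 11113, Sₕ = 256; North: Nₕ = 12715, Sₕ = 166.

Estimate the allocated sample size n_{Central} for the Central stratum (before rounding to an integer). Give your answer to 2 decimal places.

Neyman allocation: nₕ = n·NₕSₕ / Σⱼ NⱼSⱼ.
Σ NⱼSⱼ = 15059·278 + 11113·256 + 12715·166 = 9.14202 × 10^6.
n_{Central} = 1402·15059·278 / (9.14202 × 10^6) = 642.02.

642.02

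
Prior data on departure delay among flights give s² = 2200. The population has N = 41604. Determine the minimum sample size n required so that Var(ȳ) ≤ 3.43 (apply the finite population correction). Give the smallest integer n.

632

Without fpc, n₀ = s²/D = 2200/3.43 = 641.3994.
With fpc, (1 − n/N)·s²/n ≤ D requires n ≥ n₀/(1 + n₀/N) = 641.3994/(1 + 641.3994/41604) = 631.6612.
Rounding up, n = 632.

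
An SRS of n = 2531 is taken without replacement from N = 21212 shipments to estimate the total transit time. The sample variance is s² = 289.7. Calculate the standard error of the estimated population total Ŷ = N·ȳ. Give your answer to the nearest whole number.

6735

Var(Ŷ) = N²·Var(ȳ) = N²·(1 − n/N)·s²/n.
f = 2531/21212 = 0.11931925; Var(ȳ) = 0.88068075·289.7/2531 = 0.10080332.
Var(Ŷ) = 21212² · 0.10080332 = 4.5356347 × 10^7.
SE(Ŷ) = √(4.5356347 × 10^7) = 6735.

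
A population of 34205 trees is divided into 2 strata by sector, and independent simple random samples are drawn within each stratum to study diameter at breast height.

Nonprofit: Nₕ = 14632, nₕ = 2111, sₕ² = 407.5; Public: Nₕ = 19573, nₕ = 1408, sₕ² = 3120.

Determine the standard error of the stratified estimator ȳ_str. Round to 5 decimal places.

Var(ȳ_str) = Σₕ Wₕ²(1 − fₕ)sₕ²/nₕ with Wₕ = Nₕ/N, N = 34205.
Nonprofit: Wₕ = 0.42777372; term = 0.42777372²·(1 − 0.14427283)·407.5/2111 = 0.030227547.
Public: Wₕ = 0.57222628; term = 0.57222628²·(1 − 0.07193583)·3120/1408 = 0.67338827.
Sum = 0.70361582.
SE = √(0.70361582) = 0.83882.

0.83882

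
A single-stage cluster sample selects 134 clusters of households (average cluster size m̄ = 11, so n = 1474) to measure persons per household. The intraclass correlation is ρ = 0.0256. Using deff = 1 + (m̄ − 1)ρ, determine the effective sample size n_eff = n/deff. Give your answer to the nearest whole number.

deff = 1 + (11 − 1)·0.0256 = 1 + 0.256 = 1.256.
n_eff = 1474 / 1.256 = 1174.

1174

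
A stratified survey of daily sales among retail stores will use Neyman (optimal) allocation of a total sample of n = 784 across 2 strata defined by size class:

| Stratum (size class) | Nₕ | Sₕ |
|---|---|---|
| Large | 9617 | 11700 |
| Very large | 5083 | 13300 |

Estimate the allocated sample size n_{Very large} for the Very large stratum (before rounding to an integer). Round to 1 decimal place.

Neyman allocation: nₕ = n·NₕSₕ / Σⱼ NⱼSⱼ.
Σ NⱼSⱼ = 9617·11700 + 5083·13300 = 1.801228 × 10^8.
n_{Very large} = 784·5083·13300 / (1.801228 × 10^8) = 294.3.

294.3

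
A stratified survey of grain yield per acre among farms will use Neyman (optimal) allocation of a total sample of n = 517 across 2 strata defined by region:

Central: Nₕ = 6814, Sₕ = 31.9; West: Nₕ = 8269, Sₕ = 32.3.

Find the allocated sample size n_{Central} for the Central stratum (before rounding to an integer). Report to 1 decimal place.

232.0

Neyman allocation: nₕ = n·NₕSₕ / Σⱼ NⱼSⱼ.
Σ NⱼSⱼ = 6814·31.9 + 8269·32.3 = 484455.3.
n_{Central} = 517·6814·31.9 / 484455.3 = 232.0.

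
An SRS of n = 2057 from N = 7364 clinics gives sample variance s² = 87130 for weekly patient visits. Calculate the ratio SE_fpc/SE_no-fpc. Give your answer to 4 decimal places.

f = n/N = 2057/7364 = 0.27933188.
SE_no-fpc = √(s²/n) = 6.5082872; SE_fpc = √((1−f)s²/n) = 5.5250265.
Ratio = √(1−f) = 0.84892174.

0.8489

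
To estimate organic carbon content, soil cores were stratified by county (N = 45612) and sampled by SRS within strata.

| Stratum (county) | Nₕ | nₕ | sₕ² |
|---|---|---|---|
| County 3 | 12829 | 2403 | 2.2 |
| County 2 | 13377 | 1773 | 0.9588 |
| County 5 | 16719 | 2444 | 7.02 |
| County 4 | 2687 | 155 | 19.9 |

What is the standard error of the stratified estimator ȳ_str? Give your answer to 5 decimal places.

Var(ȳ_str) = Σₕ Wₕ²(1 − fₕ)sₕ²/nₕ with Wₕ = Nₕ/N, N = 45612.
County 3: Wₕ = 0.28126370; term = 0.28126370²·(1 − 0.18731000)·2.2/2403 = 5.8860128 × 10^-5.
County 2: Wₕ = 0.29327808; term = 0.29327808²·(1 − 0.13254093)·0.9588/1773 = 4.034851 × 10^-5.
County 5: Wₕ = 0.36654828; term = 0.36654828²·(1 − 0.14618099)·7.02/2444 = 3.2950658 × 10^-4.
County 4: Wₕ = 0.05890994; term = 0.05890994²·(1 − 0.05768515)·19.9/155 = 4.1985035 × 10^-4.
Sum = 8.4856557 × 10^-4.
SE = √(8.4856557 × 10^-4) = 0.02913.

0.02913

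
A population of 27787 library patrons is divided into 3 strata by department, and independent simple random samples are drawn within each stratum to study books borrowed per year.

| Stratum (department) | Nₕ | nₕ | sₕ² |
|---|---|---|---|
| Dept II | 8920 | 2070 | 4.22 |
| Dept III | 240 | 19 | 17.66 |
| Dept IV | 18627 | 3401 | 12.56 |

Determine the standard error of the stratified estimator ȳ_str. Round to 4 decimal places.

0.0398

Var(ȳ_str) = Σₕ Wₕ²(1 − fₕ)sₕ²/nₕ with Wₕ = Nₕ/N, N = 27787.
Dept II: Wₕ = 0.32101342; term = 0.32101342²·(1 − 0.23206278)·4.22/2070 = 1.6132966 × 10^-4.
Dept III: Wₕ = 0.00863713; term = 0.00863713²·(1 − 0.07916667)·17.66/19 = 6.3849469 × 10^-5.
Dept IV: Wₕ = 0.67034944; term = 0.67034944²·(1 − 0.18258442)·12.56/3401 = 0.0013565269.
Sum = 0.001581706.
SE = √(0.001581706) = 0.0398.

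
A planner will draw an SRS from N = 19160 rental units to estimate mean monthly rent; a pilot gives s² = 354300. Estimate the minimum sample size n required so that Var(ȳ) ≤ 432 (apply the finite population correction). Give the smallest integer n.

Without fpc, n₀ = s²/D = 354300/432 = 820.1389.
With fpc, (1 − n/N)·s²/n ≤ D requires n ≥ n₀/(1 + n₀/N) = 820.1389/(1 + 820.1389/19160) = 786.4741.
Rounding up, n = 787.

787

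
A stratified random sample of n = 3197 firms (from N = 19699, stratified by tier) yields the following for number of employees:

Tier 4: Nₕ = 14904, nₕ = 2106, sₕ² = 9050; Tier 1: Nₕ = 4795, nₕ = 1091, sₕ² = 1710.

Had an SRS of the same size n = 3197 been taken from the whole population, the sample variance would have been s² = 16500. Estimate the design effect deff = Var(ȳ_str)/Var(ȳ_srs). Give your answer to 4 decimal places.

0.5051

Var(ȳ_str) = Σ Wₕ²(1−fₕ)sₕ²/nₕ with Wₕ = Nₕ/19699:
  Tier 4: (14904/19699)²·(1−2106/14904)·9050/2106 = 2.1122572
  Tier 1: (4795/19699)²·(1−1091/4795)·1710/1091 = 0.071736897
  → Var(ȳ_str) = 2.1839941.
Var(ȳ_srs) = (1 − 3197/19699)·16500/3197 = 4.3234826.
deff = 2.1839941 / 4.3234826 = 0.5051.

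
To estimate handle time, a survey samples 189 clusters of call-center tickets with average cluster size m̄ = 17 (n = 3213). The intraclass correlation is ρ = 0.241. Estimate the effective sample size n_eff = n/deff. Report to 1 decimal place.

661.7

deff = 1 + (17 − 1)·0.241 = 1 + 3.856 = 4.856.
n_eff = 3213 / 4.856 = 661.7.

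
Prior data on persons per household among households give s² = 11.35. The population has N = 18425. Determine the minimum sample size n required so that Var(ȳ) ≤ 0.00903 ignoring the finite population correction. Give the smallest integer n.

Without fpc, n₀ = s²/D = 11.35/0.00903 = 1256.9214.
Rounding up, n = 1257.

1257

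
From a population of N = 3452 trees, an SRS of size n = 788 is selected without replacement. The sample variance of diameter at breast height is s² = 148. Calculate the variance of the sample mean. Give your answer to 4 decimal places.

0.1449

Under SRS without replacement, Var(ȳ) = (1 − f)·s²/n with f = n/N = 788/3452 = 0.22827346.
Var(ȳ) = (1 − 0.22827346)·148/788 = 0.77172654·0.18781726 = 0.14494356.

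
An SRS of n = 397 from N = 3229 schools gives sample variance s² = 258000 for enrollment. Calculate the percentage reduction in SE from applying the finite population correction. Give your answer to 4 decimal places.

f = n/N = 397/3229 = 0.12294828.
SE_no-fpc = √(s²/n) = 25.492627; SE_fpc = √((1−f)s²/n) = 23.874111.
Ratio = √(1−f) = 0.93651039. Reduction = 100·(1 − 0.93651039) = 6.3490%.

6.3490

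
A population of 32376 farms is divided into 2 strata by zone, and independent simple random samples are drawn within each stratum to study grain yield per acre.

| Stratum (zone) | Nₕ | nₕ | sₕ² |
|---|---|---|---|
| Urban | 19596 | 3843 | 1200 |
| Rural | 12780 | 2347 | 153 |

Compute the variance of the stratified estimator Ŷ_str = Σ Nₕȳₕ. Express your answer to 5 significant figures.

Var(Ŷ_str) = Σₕ Nₕ²(1 − fₕ)sₕ²/nₕ.
Urban: 19596²·(1 − 3843/19596)·1200/3843 = 9.6392127 × 10^7.
Rural: 12780²·(1 − 2347/12780)·153/2347 = 8.6919737 × 10^6.
Sum = 1.050841 × 10^8.

1.0508 × 10^8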